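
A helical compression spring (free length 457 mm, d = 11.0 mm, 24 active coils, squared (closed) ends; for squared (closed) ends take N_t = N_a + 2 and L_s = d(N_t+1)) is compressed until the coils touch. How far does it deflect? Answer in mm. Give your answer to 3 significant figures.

160 mm

N_t = 26; L_s = 11.0·27 = 297 mm
δ_solid = L₀ − L_s = 457 − 297 = 160 mm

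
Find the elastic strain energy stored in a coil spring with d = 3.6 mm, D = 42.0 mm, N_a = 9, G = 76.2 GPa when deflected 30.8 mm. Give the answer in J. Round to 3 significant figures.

k = Gd⁴/(8D³N_a) = (76.2×10³)(3.6⁴)/(8·42.0³·9) = 2.3993 N/mm
U = ½kδ² = 0.5 × 2.3993 × 30.8² = 1138 N·mm = 1.138 J

1.14 J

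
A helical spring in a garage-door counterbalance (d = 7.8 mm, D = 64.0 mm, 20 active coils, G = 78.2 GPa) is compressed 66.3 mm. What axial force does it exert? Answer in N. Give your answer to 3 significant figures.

458 N

k = Gd⁴/(8D³N_a) = (78.2×10³)(7.8⁴)/(8·64.0³·20) = 6.9012 N/mm
F = k·δ = 6.9012 × 66.3 = 457.55 N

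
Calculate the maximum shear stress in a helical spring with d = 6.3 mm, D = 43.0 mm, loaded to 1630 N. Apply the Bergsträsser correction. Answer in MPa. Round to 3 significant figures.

Spring index C = D/d = 43.0/6.3 = 6.8254
K_B = (4C+2)/(4C−3) = 29.302/24.302 = 1.2057
τ₀ = 8FD/(πd³) = 8·1630·43.0/(π·6.3³) = 560720/785.55 = 713.8 MPa
τ_max = K·τ₀ = 1.2057 × 713.8 = 860.66 MPa

861 MPa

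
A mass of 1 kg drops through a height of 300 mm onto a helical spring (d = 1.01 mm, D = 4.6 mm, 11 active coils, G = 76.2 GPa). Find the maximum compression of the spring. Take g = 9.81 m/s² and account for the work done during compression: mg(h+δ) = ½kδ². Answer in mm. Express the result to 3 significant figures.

26.3 mm

k = Gd⁴/(8D³N_a) = (76.2×10³)(1.01⁴)/(8·4.6³·11) = 9.2573 N/mm
W = mg = 1 × 9.81 = 9.81 N
½kδ² − Wδ − Wh = 0 → δ = (W + √(W² + 2kWh))/k
δ = (9.81 + √(96.236 + 54488.5))/9.2573 = (9.81 + 233.63)/9.2573 = 26.297 mm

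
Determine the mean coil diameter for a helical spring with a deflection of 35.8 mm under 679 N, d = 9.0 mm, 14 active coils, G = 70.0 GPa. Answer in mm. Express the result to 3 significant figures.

Required rate k = F/δ = 679/35.8 = 18.966 N/mm
D = (Gd⁴/(8N_a·k))^(1/3) = (70.0×10³·9.0⁴/(8·14·18.966))^(1/3)
  = (216204)^(1/3) = 60.0189 mm

60.0 mm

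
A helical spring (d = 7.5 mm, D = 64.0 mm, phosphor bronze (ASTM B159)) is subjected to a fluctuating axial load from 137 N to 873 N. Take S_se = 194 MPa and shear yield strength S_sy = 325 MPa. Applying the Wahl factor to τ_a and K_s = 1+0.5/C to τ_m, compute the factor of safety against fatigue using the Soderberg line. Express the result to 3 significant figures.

0.669

C = D/d = 64.0/7.5 = 8.5333; K_W = (4C−1)/(4C−4)+0.615/C = 1.1716; K_s = 1+0.5/C = 1.0586
F_a = (F_max−F_min)/2 = 368 N; F_m = (F_max+F_min)/2 = 505 N
τ_a = K_W·8F_aD/(πd³) = 1.1716 × 142.16 = 166.56 MPa
τ_m = K_s·8F_mD/(πd³) = 1.0586 × 195.09 = 206.52 MPa
Soderberg: 1/n_f = τ_a/S_se + τ_m/S_sy = 166.56/194 + 206.52/325 = 0.85856 + 0.63544 = 1.494
n_f = 1/1.494 = 0.6693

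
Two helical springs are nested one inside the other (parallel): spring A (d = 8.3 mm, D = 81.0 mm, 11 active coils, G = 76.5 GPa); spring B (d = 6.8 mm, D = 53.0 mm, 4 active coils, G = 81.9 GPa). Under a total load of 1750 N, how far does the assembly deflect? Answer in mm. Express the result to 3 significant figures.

k_A = Gd⁴/(8D³N_a) = (76.5×10³)(8.3⁴)/(8·81.0³·11) = 7.7631 N/mm
k_B = Gd⁴/(8D³N_a) = (81.9×10³)(6.8⁴)/(8·53.0³·4) = 36.757 N/mm
Parallel: k_eq = 7.7631 + 36.757 = 44.52 N/mm
δ = F/k_eq = 1750/44.52 = 39.308 mm

39.3 mm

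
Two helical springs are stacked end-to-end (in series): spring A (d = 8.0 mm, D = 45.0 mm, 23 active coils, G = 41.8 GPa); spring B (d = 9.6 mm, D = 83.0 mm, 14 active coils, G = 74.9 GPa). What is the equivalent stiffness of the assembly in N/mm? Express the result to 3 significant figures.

k_A = Gd⁴/(8D³N_a) = (41.8×10³)(8.0⁴)/(8·45.0³·23) = 10.211 N/mm
k_B = Gd⁴/(8D³N_a) = (74.9×10³)(9.6⁴)/(8·83.0³·14) = 9.9338 N/mm
Series: 1/k_eq = 1/10.211 + 1/9.9338 = 0.1986; k_eq = 5.0353 N/mm

5.04 N/mm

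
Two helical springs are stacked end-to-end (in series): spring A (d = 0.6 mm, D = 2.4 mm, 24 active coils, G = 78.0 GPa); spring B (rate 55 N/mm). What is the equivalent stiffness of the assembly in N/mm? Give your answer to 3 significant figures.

3.56 N/mm

k_A = Gd⁴/(8D³N_a) = (78.0×10³)(0.6⁴)/(8·2.4³·24) = 3.8086 N/mm
Series: 1/k_eq = 1/3.8086 + 1/55 = 0.28075; k_eq = 3.5619 N/mm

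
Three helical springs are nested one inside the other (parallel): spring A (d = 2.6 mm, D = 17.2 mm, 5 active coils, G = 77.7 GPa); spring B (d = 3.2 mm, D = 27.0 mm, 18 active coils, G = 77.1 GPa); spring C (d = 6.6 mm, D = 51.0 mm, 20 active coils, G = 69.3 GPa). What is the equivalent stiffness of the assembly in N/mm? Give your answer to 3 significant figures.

26.5 N/mm

k_A = Gd⁴/(8D³N_a) = (77.7×10³)(2.6⁴)/(8·17.2³·5) = 17.445 N/mm
k_B = Gd⁴/(8D³N_a) = (77.1×10³)(3.2⁴)/(8·27.0³·18) = 2.8523 N/mm
k_C = Gd⁴/(8D³N_a) = (69.3×10³)(6.6⁴)/(8·51.0³·20) = 6.1955 N/mm
Parallel: k_eq = 17.445 + 2.8523 + 6.1955 = 26.493 N/mm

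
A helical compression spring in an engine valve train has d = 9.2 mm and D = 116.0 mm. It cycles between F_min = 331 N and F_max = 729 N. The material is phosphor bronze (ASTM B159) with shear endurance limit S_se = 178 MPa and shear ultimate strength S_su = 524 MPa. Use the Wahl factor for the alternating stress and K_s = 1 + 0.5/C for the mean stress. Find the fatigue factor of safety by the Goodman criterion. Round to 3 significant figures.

C = D/d = 116.0/9.2 = 12.6087; K_W = (4C−1)/(4C−4)+0.615/C = 1.1134; K_s = 1+0.5/C = 1.0397
F_a = (F_max−F_min)/2 = 199 N; F_m = (F_max+F_min)/2 = 530 N
τ_a = K_W·8F_aD/(πd³) = 1.1134 × 75.49 = 84.049 MPa
τ_m = K_s·8F_mD/(πd³) = 1.0397 × 201.05 = 209.03 MPa
Goodman: 1/n_f = τ_a/S_se + τ_m/S_su = 84.049/178 + 209.03/524 = 0.47218 + 0.39890 = 0.87109
n_f = 1/0.87109 = 1.148

1.15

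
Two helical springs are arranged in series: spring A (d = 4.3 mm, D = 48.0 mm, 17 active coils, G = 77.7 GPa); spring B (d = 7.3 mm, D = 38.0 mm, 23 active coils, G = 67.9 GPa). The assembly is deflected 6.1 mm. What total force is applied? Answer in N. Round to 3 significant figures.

9.86 N

k_A = Gd⁴/(8D³N_a) = (77.7×10³)(4.3⁴)/(8·48.0³·17) = 1.7662 N/mm
k_B = Gd⁴/(8D³N_a) = (67.9×10³)(7.3⁴)/(8·38.0³·23) = 19.098 N/mm
Series: 1/k_eq = 1/1.7662 + 1/19.098 = 0.61856; k_eq = 1.6167 N/mm
F = k_eq·δ = 1.6167·6.1 = 9.8616 N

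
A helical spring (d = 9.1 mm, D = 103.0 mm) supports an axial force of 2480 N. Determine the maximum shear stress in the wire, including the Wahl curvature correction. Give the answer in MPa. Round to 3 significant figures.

973 MPa

Spring index C = D/d = 103.0/9.1 = 11.3187
K_W = (4C−1)/(4C−4) + 0.615/C = 44.275/41.275 + 0.0543 = 1.1270
τ₀ = 8FD/(πd³) = 8·2480·103.0/(π·9.1³) = 2.04352e+06/2367.4 = 863.19 MPa
τ_max = K·τ₀ = 1.1270 × 863.19 = 972.83 MPa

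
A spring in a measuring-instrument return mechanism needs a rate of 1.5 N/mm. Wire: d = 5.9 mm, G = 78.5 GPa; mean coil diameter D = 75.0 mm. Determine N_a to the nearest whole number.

19

N_a = Gd⁴/(8D³k) = (78.5×10³ × 5.9⁴)/(8 × 75.0³ × 1.5)
    = 9.51213e+07 / 5.0625e+06 = 18.79 → 19 coils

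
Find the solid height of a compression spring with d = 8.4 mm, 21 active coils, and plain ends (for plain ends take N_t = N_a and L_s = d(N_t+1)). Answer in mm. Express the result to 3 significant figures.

plain ends: N_t = N_a = 21
L_s = d·(N_t+1) = 8.4 × 22 = 184.8 mm

185 mm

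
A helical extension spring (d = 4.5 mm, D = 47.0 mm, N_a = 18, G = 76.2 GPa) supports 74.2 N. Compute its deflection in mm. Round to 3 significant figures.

35.5 mm

k = Gd⁴/(8D³N_a) = (76.2×10³)(4.5⁴)/(8·47.0³·18) = 2.09 N/mm
δ = F/k = 74.2 / 2.09 = 35.502 mm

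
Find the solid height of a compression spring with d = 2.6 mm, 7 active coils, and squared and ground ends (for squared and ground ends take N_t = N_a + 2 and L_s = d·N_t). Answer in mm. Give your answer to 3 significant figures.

23.4 mm

squared and ground ends: N_t = N_a + 2 = 7 + 2 = 9
L_s = d·N_t = 2.6 × 9 = 23.4 mm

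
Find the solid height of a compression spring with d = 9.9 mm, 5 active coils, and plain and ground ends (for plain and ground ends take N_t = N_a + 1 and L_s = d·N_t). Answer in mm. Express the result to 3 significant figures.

plain and ground ends: N_t = N_a + 1 = 5 + 1 = 6
L_s = d·N_t = 9.9 × 6 = 59.4 mm

59.4 mm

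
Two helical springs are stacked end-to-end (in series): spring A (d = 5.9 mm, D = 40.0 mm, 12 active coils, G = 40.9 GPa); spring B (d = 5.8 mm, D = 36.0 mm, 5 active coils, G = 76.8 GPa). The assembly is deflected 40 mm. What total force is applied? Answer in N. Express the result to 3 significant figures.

275 N

k_A = Gd⁴/(8D³N_a) = (40.9×10³)(5.9⁴)/(8·40.0³·12) = 8.0664 N/mm
k_B = Gd⁴/(8D³N_a) = (76.8×10³)(5.8⁴)/(8·36.0³·5) = 46.57 N/mm
Series: 1/k_eq = 1/8.0664 + 1/46.57 = 0.14544; k_eq = 6.8755 N/mm
F = k_eq·δ = 6.8755·40 = 275.02 N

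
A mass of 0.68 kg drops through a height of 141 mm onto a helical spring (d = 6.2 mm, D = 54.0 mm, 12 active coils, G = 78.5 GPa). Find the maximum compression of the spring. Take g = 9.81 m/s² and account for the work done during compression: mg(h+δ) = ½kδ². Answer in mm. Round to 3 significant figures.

k = Gd⁴/(8D³N_a) = (78.5×10³)(6.2⁴)/(8·54.0³·12) = 7.6733 N/mm
W = mg = 0.68 × 9.81 = 6.6708 N
½kδ² − Wδ − Wh = 0 → δ = (W + √(W² + 2kWh))/k
δ = (6.6708 + √(44.5 + 14434.8))/7.6733 = (6.6708 + 120.33)/7.6733 = 16.551 mm

16.6 mm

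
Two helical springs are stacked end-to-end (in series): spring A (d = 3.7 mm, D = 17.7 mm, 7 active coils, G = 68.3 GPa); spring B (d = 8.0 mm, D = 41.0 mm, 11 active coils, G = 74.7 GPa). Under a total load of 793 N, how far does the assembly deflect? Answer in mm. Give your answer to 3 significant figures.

k_A = Gd⁴/(8D³N_a) = (68.3×10³)(3.7⁴)/(8·17.7³·7) = 41.221 N/mm
k_B = Gd⁴/(8D³N_a) = (74.7×10³)(8.0⁴)/(8·41.0³·11) = 50.448 N/mm
Series: 1/k_eq = 1/41.221 + 1/50.448 = 0.044082; k_eq = 22.685 N/mm
δ = F/k_eq = 793/22.685 = 34.957 mm

35.0 mm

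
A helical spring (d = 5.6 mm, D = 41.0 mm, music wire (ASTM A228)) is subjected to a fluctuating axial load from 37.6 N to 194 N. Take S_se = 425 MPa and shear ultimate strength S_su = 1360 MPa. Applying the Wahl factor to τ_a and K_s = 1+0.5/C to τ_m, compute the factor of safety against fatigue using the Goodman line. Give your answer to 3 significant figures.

5.39

C = D/d = 41.0/5.6 = 7.3214; K_W = (4C−1)/(4C−4)+0.615/C = 1.2026; K_s = 1+0.5/C = 1.0683
F_a = (F_max−F_min)/2 = 78.2 N; F_m = (F_max+F_min)/2 = 115.8 N
τ_a = K_W·8F_aD/(πd³) = 1.2026 × 46.491 = 55.912 MPa
τ_m = K_s·8F_mD/(πd³) = 1.0683 × 68.844 = 73.546 MPa
Goodman: 1/n_f = τ_a/S_se + τ_m/S_su = 55.912/425 + 73.546/1360 = 0.13156 + 0.05408 = 0.18564
n_f = 1/0.18564 = 5.387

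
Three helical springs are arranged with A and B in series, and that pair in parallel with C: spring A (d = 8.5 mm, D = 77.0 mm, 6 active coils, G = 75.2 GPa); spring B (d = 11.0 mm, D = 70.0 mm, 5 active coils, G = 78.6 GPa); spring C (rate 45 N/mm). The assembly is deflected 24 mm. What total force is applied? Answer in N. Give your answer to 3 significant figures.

1430 N

k_A = Gd⁴/(8D³N_a) = (75.2×10³)(8.5⁴)/(8·77.0³·6) = 17.913 N/mm
k_B = Gd⁴/(8D³N_a) = (78.6×10³)(11.0⁴)/(8·70.0³·5) = 83.876 N/mm
Springs A,B series: k_AB = 1/(1/17.913+1/83.876) = 14.761 N/mm; parallel with C: k_eq = 14.761+45 = 59.761 N/mm
F = k_eq·δ = 59.761·24 = 1434.3 N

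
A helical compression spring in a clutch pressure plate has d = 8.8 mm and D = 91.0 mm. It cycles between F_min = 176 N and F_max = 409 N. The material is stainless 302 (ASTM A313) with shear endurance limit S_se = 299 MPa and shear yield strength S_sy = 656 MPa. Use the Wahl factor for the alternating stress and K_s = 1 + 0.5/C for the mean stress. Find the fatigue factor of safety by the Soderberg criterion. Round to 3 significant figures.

C = D/d = 91.0/8.8 = 10.3409; K_W = (4C−1)/(4C−4)+0.615/C = 1.1398; K_s = 1+0.5/C = 1.0484
F_a = (F_max−F_min)/2 = 116.5 N; F_m = (F_max+F_min)/2 = 292.5 N
τ_a = K_W·8F_aD/(πd³) = 1.1398 × 39.615 = 45.152 MPa
τ_m = K_s·8F_mD/(πd³) = 1.0484 × 99.462 = 104.27 MPa
Soderberg: 1/n_f = τ_a/S_se + τ_m/S_sy = 45.152/299 + 104.27/656 = 0.15101 + 0.15895 = 0.30996
n_f = 1/0.30996 = 3.226

3.23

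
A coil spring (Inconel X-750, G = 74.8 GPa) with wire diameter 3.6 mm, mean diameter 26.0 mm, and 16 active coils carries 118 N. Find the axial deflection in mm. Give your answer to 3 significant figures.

21.1 mm

k = Gd⁴/(8D³N_a) = (74.8×10³)(3.6⁴)/(8·26.0³·16) = 5.5845 N/mm
δ = F/k = 118 / 5.5845 = 21.13 mm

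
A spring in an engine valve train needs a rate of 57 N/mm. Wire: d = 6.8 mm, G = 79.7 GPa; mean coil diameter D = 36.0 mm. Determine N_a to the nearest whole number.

N_a = Gd⁴/(8D³k) = (79.7×10³ × 6.8⁴)/(8 × 36.0³ × 57)
    = 1.7041e+08 / 2.12751e+07 = 8.01 → 8 coils

8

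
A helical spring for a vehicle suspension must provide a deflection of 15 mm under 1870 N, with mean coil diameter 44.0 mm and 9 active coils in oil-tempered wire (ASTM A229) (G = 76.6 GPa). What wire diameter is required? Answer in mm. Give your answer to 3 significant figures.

Required rate k = F/δ = 1870/15 = 124.67 N/mm
d = (8D³N_a·k / G)^(1/4) = (8·44.0³·9·124.67 / (76.6×10³))^0.25
  = (9981.9)^0.25 = 9.9955 mm

10.0 mm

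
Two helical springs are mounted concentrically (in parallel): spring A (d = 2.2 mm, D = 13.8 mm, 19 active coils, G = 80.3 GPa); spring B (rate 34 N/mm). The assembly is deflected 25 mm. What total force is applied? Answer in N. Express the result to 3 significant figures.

968 N

k_A = Gd⁴/(8D³N_a) = (80.3×10³)(2.2⁴)/(8·13.8³·19) = 4.709 N/mm
Parallel: k_eq = 4.709 + 34 = 38.709 N/mm
F = k_eq·δ = 38.709·25 = 967.72 N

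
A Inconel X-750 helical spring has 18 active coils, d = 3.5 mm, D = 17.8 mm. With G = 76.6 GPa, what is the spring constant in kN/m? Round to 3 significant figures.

k = Gd⁴/(8D³N_a) = (76.6×10³ × 3.5⁴) / (8 × 17.8³ × 18)
  = 1.14948e+07 / 812124 = 14.154 N/mm

14.2 kN/m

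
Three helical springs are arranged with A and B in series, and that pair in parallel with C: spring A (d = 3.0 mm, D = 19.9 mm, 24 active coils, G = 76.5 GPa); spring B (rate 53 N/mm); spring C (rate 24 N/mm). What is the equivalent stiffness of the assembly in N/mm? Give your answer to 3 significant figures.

27.8 N/mm

k_A = Gd⁴/(8D³N_a) = (76.5×10³)(3.0⁴)/(8·19.9³·24) = 4.0953 N/mm
Springs A,B series: k_AB = 1/(1/4.0953+1/53) = 3.8016 N/mm; parallel with C: k_eq = 3.8016+24 = 27.802 N/mm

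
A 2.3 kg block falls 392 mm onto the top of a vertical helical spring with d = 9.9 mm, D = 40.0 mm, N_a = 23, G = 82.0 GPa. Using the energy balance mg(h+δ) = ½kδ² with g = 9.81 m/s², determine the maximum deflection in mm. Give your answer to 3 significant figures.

k = Gd⁴/(8D³N_a) = (82.0×10³)(9.9⁴)/(8·40.0³·23) = 66.889 N/mm
W = mg = 2.3 × 9.81 = 22.563 N
½kδ² − Wδ − Wh = 0 → δ = (W + √(W² + 2kWh))/k
δ = (22.563 + √(509.09 + 1.18323e+06))/66.889 = (22.563 + 1088)/66.889 = 16.603 mm

16.6 mm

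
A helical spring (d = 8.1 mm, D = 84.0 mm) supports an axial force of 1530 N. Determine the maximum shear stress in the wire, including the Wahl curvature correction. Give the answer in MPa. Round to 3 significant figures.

702 MPa

Spring index C = D/d = 84.0/8.1 = 10.3704
K_W = (4C−1)/(4C−4) + 0.615/C = 40.481/37.481 + 0.0593 = 1.1393
τ₀ = 8FD/(πd³) = 8·1530·84.0/(π·8.1³) = 1.02816e+06/1669.6 = 615.82 MPa
τ_max = K·τ₀ = 1.1393 × 615.82 = 701.63 MPa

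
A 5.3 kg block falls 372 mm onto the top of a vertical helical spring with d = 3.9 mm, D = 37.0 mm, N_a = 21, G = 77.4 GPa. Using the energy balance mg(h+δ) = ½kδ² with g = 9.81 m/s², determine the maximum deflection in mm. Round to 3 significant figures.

163 mm

k = Gd⁴/(8D³N_a) = (77.4×10³)(3.9⁴)/(8·37.0³·21) = 2.1042 N/mm
W = mg = 5.3 × 9.81 = 51.993 N
½kδ² − Wδ − Wh = 0 → δ = (W + √(W² + 2kWh))/k
δ = (51.993 + √(2703.3 + 81395.9))/2.1042 = (51.993 + 290)/2.1042 = 162.53 mm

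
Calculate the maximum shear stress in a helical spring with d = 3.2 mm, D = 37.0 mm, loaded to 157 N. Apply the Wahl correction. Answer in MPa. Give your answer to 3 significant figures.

507 MPa

Spring index C = D/d = 37.0/3.2 = 11.5625
K_W = (4C−1)/(4C−4) + 0.615/C = 45.250/42.250 + 0.0532 = 1.1242
τ₀ = 8FD/(πd³) = 8·157·37.0/(π·3.2³) = 46472/102.94 = 451.43 MPa
τ_max = K·τ₀ = 1.1242 × 451.43 = 507.5 MPa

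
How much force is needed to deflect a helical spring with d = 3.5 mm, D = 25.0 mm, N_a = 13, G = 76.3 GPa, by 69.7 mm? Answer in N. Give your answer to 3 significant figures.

k = Gd⁴/(8D³N_a) = (76.3×10³)(3.5⁴)/(8·25.0³·13) = 7.046 N/mm
F = k·δ = 7.046 × 69.7 = 491.11 N

491 N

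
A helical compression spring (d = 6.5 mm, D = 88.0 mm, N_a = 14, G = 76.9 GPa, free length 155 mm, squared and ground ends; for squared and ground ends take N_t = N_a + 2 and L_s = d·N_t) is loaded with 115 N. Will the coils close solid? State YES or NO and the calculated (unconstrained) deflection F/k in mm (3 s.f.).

YES, δ = 63.9 mm

k = Gd⁴/(8D³N_a) = (76.9×10³)(6.5⁴)/(8·88.0³·14) = 1.7985 N/mm
N_t = 16; L_s = 6.5·16 = 104 mm; δ_solid = L₀ − L_s = 155 − 104 = 51 mm
δ = F/k = 115/1.7985 = 63.942 mm
δ ≥ δ_solid → spring goes solid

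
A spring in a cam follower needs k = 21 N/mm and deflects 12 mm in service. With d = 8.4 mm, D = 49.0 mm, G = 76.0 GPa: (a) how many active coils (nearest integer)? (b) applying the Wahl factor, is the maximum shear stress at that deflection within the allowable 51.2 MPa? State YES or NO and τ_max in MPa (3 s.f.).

N_a = Gd⁴/(8D³k) = (76.0×10³)(8.4⁴)/(8·49.0³·21) = 19.14 → N_a = 19
Actual rate k = Gd⁴/(8D³·19) = 21.159 N/mm
Working load F = kδ = 21.159·12 = 253.91 N
C = 49.0/8.4 = 5.8333; K_W = (4C−1)/(4C−4)+0.615/C = 1.2606
τ_max = K_W·8FD/(πd³) = 1.2606·53.454 = 67.384 MPa
τ_max > 51.2 MPa → exceeds allowable

(a) 19 coils; (b) NO, τ_max = 67.4 MPa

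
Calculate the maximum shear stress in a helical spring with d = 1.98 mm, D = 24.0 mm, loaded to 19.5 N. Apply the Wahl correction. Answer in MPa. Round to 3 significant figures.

172 MPa

Spring index C = D/d = 24.0/1.98 = 12.1212
K_W = (4C−1)/(4C−4) + 0.615/C = 47.485/44.485 + 0.0507 = 1.1182
τ₀ = 8FD/(πd³) = 8·19.5·24.0/(π·1.98³) = 3744/24.386 = 153.53 MPa
τ_max = K·τ₀ = 1.1182 × 153.53 = 171.67 MPa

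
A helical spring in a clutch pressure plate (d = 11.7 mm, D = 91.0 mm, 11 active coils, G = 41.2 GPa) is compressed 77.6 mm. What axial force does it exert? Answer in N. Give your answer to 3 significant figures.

k = Gd⁴/(8D³N_a) = (41.2×10³)(11.7⁴)/(8·91.0³·11) = 11.642 N/mm
F = k·δ = 11.642 × 77.6 = 903.43 N

903 N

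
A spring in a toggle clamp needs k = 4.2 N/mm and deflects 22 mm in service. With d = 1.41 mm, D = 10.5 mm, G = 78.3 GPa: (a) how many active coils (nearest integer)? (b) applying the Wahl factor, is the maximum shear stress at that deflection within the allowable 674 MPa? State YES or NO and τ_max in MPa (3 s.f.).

(a) 8 coils; (b) NO, τ_max = 1050 MPa

N_a = Gd⁴/(8D³k) = (78.3×10³)(1.41⁴)/(8·10.5³·4.2) = 7.957 → N_a = 8
Actual rate k = Gd⁴/(8D³·8) = 4.1772 N/mm
Working load F = kδ = 4.1772·22 = 91.899 N
C = 10.5/1.41 = 7.4468; K_W = (4C−1)/(4C−4)+0.615/C = 1.1989
τ_max = K_W·8FD/(πd³) = 1.1989·876.57 = 1050.9 MPa
τ_max > 674 MPa → exceeds allowable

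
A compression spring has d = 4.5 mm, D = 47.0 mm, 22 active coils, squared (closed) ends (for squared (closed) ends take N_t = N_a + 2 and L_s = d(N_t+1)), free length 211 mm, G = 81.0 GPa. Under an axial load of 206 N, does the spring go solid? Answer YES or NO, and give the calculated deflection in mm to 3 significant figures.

k = Gd⁴/(8D³N_a) = (81.0×10³)(4.5⁴)/(8·47.0³·22) = 1.8177 N/mm
N_t = 24; L_s = 4.5·25 = 112.5 mm; δ_solid = L₀ − L_s = 211 − 112.5 = 98.5 mm
δ = F/k = 206/1.8177 = 113.33 mm
δ ≥ δ_solid → spring goes solid

YES, δ = 113 mm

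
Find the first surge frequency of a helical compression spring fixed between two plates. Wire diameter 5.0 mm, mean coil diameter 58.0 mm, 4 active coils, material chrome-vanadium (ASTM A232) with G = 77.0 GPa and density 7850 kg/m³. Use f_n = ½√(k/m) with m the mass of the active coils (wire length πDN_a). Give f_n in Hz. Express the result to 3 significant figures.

k = Gd⁴/(8D³N_a) = (77.0×10³)(5.0⁴)/(8·58.0³·4) = 7.7079 N/mm = 7707.9 N/m
Wire length L = πDN_a = π·58.0·4 = 728.85 mm
m = ρ·(πd²/4)·L = 7850 × 19.635×10⁻⁶ m² × 0.72885 m = 0.11234 kg
f_n = ½√(k/m) = 0.5·√(7707.9/0.11234) = 0.5·√(68612) = 130.97 Hz

131 Hz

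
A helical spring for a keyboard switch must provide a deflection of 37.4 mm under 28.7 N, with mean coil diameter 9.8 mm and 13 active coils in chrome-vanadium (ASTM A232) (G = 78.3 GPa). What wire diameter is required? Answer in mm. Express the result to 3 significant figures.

0.990 mm

Required rate k = F/δ = 28.7/37.4 = 0.76738 N/mm
d = (8D³N_a·k / G)^(1/4) = (8·9.8³·13·0.76738 / (78.3×10³))^0.25
  = (0.95931)^0.25 = 0.9897 mm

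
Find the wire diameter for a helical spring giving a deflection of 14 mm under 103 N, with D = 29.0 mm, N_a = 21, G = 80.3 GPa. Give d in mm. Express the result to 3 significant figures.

Required rate k = F/δ = 103/14 = 7.3571 N/mm
d = (8D³N_a·k / G)^(1/4) = (8·29.0³·21·7.3571 / (80.3×10³))^0.25
  = (375.4)^0.25 = 4.4017 mm

4.40 mm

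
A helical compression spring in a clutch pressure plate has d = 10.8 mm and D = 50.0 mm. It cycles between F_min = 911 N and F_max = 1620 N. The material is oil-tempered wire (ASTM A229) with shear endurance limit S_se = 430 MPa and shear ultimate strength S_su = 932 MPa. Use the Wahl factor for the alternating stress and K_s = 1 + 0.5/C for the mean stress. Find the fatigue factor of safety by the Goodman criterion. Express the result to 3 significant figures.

C = D/d = 50.0/10.8 = 4.6296; K_W = (4C−1)/(4C−4)+0.615/C = 1.3395; K_s = 1+0.5/C = 1.1080
F_a = (F_max−F_min)/2 = 354.5 N; F_m = (F_max+F_min)/2 = 1265.5 N
τ_a = K_W·8F_aD/(πd³) = 1.3395 × 35.831 = 47.994 MPa
τ_m = K_s·8F_mD/(πd³) = 1.1080 × 127.91 = 141.72 MPa
Goodman: 1/n_f = τ_a/S_se + τ_m/S_su = 47.994/430 + 141.72/932 = 0.11161 + 0.15206 = 0.26368
n_f = 1/0.26368 = 3.793

3.79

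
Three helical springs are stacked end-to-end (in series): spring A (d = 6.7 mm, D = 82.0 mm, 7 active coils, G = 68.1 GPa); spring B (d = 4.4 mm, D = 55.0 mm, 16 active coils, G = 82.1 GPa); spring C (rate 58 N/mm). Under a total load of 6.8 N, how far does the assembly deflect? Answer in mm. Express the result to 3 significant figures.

6.35 mm

k_A = Gd⁴/(8D³N_a) = (68.1×10³)(6.7⁴)/(8·82.0³·7) = 4.4444 N/mm
k_B = Gd⁴/(8D³N_a) = (82.1×10³)(4.4⁴)/(8·55.0³·16) = 1.445 N/mm
Series: 1/k_eq = 1/4.4444 + 1/1.445 + 1/58 = 0.9343; k_eq = 1.0703 N/mm
δ = F/k_eq = 6.8/1.0703 = 6.3533 mm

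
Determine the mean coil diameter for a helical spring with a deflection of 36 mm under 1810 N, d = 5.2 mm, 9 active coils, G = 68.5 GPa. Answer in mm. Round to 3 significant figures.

Required rate k = F/δ = 1810/36 = 50.278 N/mm
D = (Gd⁴/(8N_a·k))^(1/3) = (68.5×10³·5.2⁴/(8·9·50.278))^(1/3)
  = (13835.5)^(1/3) = 24.0067 mm

24.0 mm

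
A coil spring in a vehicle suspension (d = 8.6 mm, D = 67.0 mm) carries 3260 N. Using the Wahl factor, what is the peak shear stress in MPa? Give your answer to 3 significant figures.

Spring index C = D/d = 67.0/8.6 = 7.7907
K_W = (4C−1)/(4C−4) + 0.615/C = 30.163/27.163 + 0.0789 = 1.1894
τ₀ = 8FD/(πd³) = 8·3260·67.0/(π·8.6³) = 1.74736e+06/1998.2 = 874.45 MPa
τ_max = K·τ₀ = 1.1894 × 874.45 = 1040.1 MPa

1040 MPa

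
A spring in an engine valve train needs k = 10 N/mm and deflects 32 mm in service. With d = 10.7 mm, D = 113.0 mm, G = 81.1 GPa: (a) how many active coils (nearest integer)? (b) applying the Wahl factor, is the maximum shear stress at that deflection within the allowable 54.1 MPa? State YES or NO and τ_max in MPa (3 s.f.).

N_a = Gd⁴/(8D³k) = (81.1×10³)(10.7⁴)/(8·113.0³·10) = 9.209 → N_a = 9
Actual rate k = Gd⁴/(8D³·9) = 10.233 N/mm
Working load F = kδ = 10.233·32 = 327.44 N
C = 113.0/10.7 = 10.5607; K_W = (4C−1)/(4C−4)+0.615/C = 1.1367
τ_max = K_W·8FD/(πd³) = 1.1367·76.914 = 87.427 MPa
τ_max > 54.1 MPa → exceeds allowable

(a) 9 coils; (b) NO, τ_max = 87.4 MPa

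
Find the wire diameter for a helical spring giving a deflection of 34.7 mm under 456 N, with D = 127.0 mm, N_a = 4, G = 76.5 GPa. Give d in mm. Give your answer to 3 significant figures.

Required rate k = F/δ = 456/34.7 = 13.141 N/mm
d = (8D³N_a·k / G)^(1/4) = (8·127.0³·4·13.141 / (76.5×10³))^0.25
  = (11260)^0.25 = 10.3011 mm

10.3 mm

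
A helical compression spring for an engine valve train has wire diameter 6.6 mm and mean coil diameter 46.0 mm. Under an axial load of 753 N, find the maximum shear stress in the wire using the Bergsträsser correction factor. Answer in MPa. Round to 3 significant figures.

368 MPa

Spring index C = D/d = 46.0/6.6 = 6.9697
K_B = (4C+2)/(4C−3) = 29.879/24.879 = 1.2010
τ₀ = 8FD/(πd³) = 8·753·46.0/(π·6.6³) = 277104/903.2 = 306.8 MPa
τ_max = K·τ₀ = 1.2010 × 306.8 = 368.46 MPa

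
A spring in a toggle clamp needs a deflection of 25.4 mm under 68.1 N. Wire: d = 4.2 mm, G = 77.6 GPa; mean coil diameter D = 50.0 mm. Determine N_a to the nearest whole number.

9

Required rate k = F/δ = 68.1/25.4 = 2.6811 N/mm
N_a = Gd⁴/(8D³k) = (77.6×10³ × 4.2⁴)/(8 × 50.0³ × 2.6811)
    = 2.41468e+07 / 2.6811e+06 = 9.006 → 9 coils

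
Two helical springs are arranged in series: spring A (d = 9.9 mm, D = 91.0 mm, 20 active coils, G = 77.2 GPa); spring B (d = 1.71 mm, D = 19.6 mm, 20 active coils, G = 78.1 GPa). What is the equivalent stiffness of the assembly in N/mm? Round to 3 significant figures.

k_A = Gd⁴/(8D³N_a) = (77.2×10³)(9.9⁴)/(8·91.0³·20) = 6.1505 N/mm
k_B = Gd⁴/(8D³N_a) = (78.1×10³)(1.71⁴)/(8·19.6³·20) = 0.5543 N/mm
Series: 1/k_eq = 1/6.1505 + 1/0.5543 = 1.9667; k_eq = 0.50848 N/mm

0.508 N/mm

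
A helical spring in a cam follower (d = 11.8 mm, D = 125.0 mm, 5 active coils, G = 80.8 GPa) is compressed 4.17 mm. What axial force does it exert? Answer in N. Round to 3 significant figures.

83.6 N

k = Gd⁴/(8D³N_a) = (80.8×10³)(11.8⁴)/(8·125.0³·5) = 20.052 N/mm
F = k·δ = 20.052 × 4.17 = 83.615 N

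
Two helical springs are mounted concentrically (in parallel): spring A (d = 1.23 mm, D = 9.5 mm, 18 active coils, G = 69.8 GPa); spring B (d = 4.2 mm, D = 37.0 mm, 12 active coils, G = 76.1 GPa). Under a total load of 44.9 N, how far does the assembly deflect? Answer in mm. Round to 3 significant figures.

7.28 mm

k_A = Gd⁴/(8D³N_a) = (69.8×10³)(1.23⁴)/(8·9.5³·18) = 1.294 N/mm
k_B = Gd⁴/(8D³N_a) = (76.1×10³)(4.2⁴)/(8·37.0³·12) = 4.8697 N/mm
Parallel: k_eq = 1.294 + 4.8697 = 6.1638 N/mm
δ = F/k_eq = 44.9/6.1638 = 7.2845 mm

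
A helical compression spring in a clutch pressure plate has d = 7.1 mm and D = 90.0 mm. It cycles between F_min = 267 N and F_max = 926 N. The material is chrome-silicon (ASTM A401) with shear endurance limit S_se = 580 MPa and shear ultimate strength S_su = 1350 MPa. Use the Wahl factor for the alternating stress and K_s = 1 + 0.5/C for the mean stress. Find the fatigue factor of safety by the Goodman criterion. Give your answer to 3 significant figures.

1.43

C = D/d = 90.0/7.1 = 12.6761; K_W = (4C−1)/(4C−4)+0.615/C = 1.1128; K_s = 1+0.5/C = 1.0394
F_a = (F_max−F_min)/2 = 329.5 N; F_m = (F_max+F_min)/2 = 596.5 N
τ_a = K_W·8F_aD/(πd³) = 1.1128 × 210.99 = 234.78 MPa
τ_m = K_s·8F_mD/(πd³) = 1.0394 × 381.96 = 397.03 MPa
Goodman: 1/n_f = τ_a/S_se + τ_m/S_su = 234.78/580 + 397.03/1350 = 0.40479 + 0.29409 = 0.69889
n_f = 1/0.69889 = 1.431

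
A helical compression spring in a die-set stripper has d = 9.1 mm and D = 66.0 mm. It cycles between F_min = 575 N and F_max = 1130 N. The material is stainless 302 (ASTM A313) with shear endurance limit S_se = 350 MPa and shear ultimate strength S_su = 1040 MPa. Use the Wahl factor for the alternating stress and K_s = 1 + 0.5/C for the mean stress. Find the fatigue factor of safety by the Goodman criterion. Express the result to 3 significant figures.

2.45

C = D/d = 66.0/9.1 = 7.2527; K_W = (4C−1)/(4C−4)+0.615/C = 1.2047; K_s = 1+0.5/C = 1.0689
F_a = (F_max−F_min)/2 = 277.5 N; F_m = (F_max+F_min)/2 = 852.5 N
τ_a = K_W·8F_aD/(πd³) = 1.2047 × 61.89 = 74.562 MPa
τ_m = K_s·8F_mD/(πd³) = 1.0689 × 190.13 = 203.24 MPa
Goodman: 1/n_f = τ_a/S_se + τ_m/S_su = 74.562/350 + 203.24/1040 = 0.21303 + 0.19542 = 0.40846
n_f = 1/0.40846 = 2.448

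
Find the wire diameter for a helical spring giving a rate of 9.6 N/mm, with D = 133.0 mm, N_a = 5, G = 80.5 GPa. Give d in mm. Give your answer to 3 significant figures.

d = (8D³N_a·k / G)^(1/4) = (8·133.0³·5·9.6 / (80.5×10³))^0.25
  = (11223)^0.25 = 10.2925 mm

10.3 mm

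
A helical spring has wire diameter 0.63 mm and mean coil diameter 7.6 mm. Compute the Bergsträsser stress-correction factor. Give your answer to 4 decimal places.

1.1105

C = D/d = 7.6/0.63 = 12.0635
K_B = (4C+2)/(4C−3) = 50.254/45.254 = 1.1105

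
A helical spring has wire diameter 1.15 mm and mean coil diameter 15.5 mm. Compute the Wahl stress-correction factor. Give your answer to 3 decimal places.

1.106

C = D/d = 15.5/1.15 = 13.4783
K_W = (4C−1)/(4C−4) + 0.615/C = 52.913/49.913 + 0.0456 = 1.1057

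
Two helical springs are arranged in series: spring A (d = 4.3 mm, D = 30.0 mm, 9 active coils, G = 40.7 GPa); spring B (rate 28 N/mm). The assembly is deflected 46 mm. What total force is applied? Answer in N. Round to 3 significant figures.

k_A = Gd⁴/(8D³N_a) = (40.7×10³)(4.3⁴)/(8·30.0³·9) = 7.1577 N/mm
Series: 1/k_eq = 1/7.1577 + 1/28 = 0.17542; k_eq = 5.7005 N/mm
F = k_eq·δ = 5.7005·46 = 262.22 N

262 N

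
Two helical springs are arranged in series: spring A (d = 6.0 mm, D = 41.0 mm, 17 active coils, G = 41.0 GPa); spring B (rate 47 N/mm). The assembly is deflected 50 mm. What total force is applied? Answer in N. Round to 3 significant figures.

k_A = Gd⁴/(8D³N_a) = (41.0×10³)(6.0⁴)/(8·41.0³·17) = 5.6689 N/mm
Series: 1/k_eq = 1/5.6689 + 1/47 = 0.19768; k_eq = 5.0587 N/mm
F = k_eq·δ = 5.0587·50 = 252.94 N

253 N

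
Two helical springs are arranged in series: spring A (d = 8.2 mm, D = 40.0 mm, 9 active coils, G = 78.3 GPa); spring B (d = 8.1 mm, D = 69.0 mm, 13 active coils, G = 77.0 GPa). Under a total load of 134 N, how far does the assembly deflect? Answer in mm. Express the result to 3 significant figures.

15.6 mm

k_A = Gd⁴/(8D³N_a) = (78.3×10³)(8.2⁴)/(8·40.0³·9) = 76.825 N/mm
k_B = Gd⁴/(8D³N_a) = (77.0×10³)(8.1⁴)/(8·69.0³·13) = 9.7018 N/mm
Series: 1/k_eq = 1/76.825 + 1/9.7018 = 0.11609; k_eq = 8.614 N/mm
δ = F/k_eq = 134/8.614 = 15.556 mm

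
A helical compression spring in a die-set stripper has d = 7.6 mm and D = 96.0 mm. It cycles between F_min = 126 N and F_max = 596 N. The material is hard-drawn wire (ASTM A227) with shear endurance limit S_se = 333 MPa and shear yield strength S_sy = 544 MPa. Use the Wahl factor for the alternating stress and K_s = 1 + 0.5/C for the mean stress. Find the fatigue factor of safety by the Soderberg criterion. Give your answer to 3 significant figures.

1.22

C = D/d = 96.0/7.6 = 12.6316; K_W = (4C−1)/(4C−4)+0.615/C = 1.1132; K_s = 1+0.5/C = 1.0396
F_a = (F_max−F_min)/2 = 235 N; F_m = (F_max+F_min)/2 = 361 N
τ_a = K_W·8F_aD/(πd³) = 1.1132 × 130.87 = 145.68 MPa
τ_m = K_s·8F_mD/(πd³) = 1.0396 × 201.04 = 209 MPa
Soderberg: 1/n_f = τ_a/S_se + τ_m/S_sy = 145.68/333 + 209/544 = 0.43748 + 0.38418 = 0.82166
n_f = 1/0.82166 = 1.217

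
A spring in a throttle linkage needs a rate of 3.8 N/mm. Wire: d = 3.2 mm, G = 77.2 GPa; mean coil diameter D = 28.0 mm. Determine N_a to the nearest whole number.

N_a = Gd⁴/(8D³k) = (77.2×10³ × 3.2⁴)/(8 × 28.0³ × 3.8)
    = 8.09501e+06 / 667341 = 12.13 → 12 coils

12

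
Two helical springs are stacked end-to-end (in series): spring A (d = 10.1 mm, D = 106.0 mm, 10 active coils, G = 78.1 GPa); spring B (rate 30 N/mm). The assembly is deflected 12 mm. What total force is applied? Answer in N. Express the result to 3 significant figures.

79.7 N

k_A = Gd⁴/(8D³N_a) = (78.1×10³)(10.1⁴)/(8·106.0³·10) = 8.5296 N/mm
Series: 1/k_eq = 1/8.5296 + 1/30 = 0.15057; k_eq = 6.6413 N/mm
F = k_eq·δ = 6.6413·12 = 79.696 N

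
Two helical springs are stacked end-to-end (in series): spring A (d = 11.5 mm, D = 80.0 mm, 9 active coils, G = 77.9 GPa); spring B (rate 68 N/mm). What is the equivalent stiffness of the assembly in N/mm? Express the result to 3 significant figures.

23.9 N/mm

k_A = Gd⁴/(8D³N_a) = (77.9×10³)(11.5⁴)/(8·80.0³·9) = 36.96 N/mm
Series: 1/k_eq = 1/36.96 + 1/68 = 0.041763; k_eq = 23.945 N/mm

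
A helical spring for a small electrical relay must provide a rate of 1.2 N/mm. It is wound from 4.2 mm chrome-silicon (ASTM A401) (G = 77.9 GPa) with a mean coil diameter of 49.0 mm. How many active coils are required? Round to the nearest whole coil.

N_a = Gd⁴/(8D³k) = (77.9×10³ × 4.2⁴)/(8 × 49.0³ × 1.2)
    = 2.42401e+07 / 1.12943e+06 = 21.46 → 21 coils

21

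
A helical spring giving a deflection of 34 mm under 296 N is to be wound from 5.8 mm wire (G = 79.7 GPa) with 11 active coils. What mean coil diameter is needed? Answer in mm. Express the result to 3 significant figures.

Required rate k = F/δ = 296/34 = 8.7059 N/mm
D = (Gd⁴/(8N_a·k))^(1/3) = (79.7×10³·5.8⁴/(8·11·8.7059))^(1/3)
  = (117727)^(1/3) = 49.0108 mm

49.0 mm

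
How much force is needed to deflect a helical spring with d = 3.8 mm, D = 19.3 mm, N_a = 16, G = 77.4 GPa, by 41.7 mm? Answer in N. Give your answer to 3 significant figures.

k = Gd⁴/(8D³N_a) = (77.4×10³)(3.8⁴)/(8·19.3³·16) = 17.539 N/mm
F = k·δ = 17.539 × 41.7 = 731.36 N

731 N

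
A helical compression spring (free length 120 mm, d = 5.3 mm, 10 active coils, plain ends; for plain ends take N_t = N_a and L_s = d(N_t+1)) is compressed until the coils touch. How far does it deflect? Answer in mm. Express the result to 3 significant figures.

N_t = 10; L_s = 5.3·11 = 58.3 mm
δ_solid = L₀ − L_s = 120 − 58.3 = 61.7 mm

61.7 mm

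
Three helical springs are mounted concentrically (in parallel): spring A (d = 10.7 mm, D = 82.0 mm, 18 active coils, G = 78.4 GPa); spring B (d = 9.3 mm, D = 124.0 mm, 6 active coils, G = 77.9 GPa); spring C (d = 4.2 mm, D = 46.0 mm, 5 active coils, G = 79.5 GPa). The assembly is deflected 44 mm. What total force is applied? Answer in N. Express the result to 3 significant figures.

1130 N

k_A = Gd⁴/(8D³N_a) = (78.4×10³)(10.7⁴)/(8·82.0³·18) = 12.943 N/mm
k_B = Gd⁴/(8D³N_a) = (77.9×10³)(9.3⁴)/(8·124.0³·6) = 6.3674 N/mm
k_C = Gd⁴/(8D³N_a) = (79.5×10³)(4.2⁴)/(8·46.0³·5) = 6.3538 N/mm
Parallel: k_eq = 12.943 + 6.3674 + 6.3538 = 25.665 N/mm
F = k_eq·δ = 25.665·44 = 1129.2 N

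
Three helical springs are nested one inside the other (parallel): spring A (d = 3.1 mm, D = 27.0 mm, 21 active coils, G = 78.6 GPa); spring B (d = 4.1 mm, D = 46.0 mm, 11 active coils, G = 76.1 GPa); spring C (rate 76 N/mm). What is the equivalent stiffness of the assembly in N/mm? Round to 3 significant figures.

k_A = Gd⁴/(8D³N_a) = (78.6×10³)(3.1⁴)/(8·27.0³·21) = 2.1952 N/mm
k_B = Gd⁴/(8D³N_a) = (76.1×10³)(4.1⁴)/(8·46.0³·11) = 2.5105 N/mm
Parallel: k_eq = 2.1952 + 2.5105 + 76 = 80.706 N/mm

80.7 N/mm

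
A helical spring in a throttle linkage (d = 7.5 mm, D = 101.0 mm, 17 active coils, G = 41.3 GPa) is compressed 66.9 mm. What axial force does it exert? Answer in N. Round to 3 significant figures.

k = Gd⁴/(8D³N_a) = (41.3×10³)(7.5⁴)/(8·101.0³·17) = 0.93259 N/mm
F = k·δ = 0.93259 × 66.9 = 62.39 N

62.4 N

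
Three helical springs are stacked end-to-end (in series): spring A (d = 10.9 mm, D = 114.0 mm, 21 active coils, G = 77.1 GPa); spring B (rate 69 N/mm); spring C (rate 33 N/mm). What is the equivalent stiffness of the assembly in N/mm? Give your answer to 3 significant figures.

3.66 N/mm

k_A = Gd⁴/(8D³N_a) = (77.1×10³)(10.9⁴)/(8·114.0³·21) = 4.3726 N/mm
Series: 1/k_eq = 1/4.3726 + 1/69 + 1/33 = 0.27349; k_eq = 3.6564 N/mm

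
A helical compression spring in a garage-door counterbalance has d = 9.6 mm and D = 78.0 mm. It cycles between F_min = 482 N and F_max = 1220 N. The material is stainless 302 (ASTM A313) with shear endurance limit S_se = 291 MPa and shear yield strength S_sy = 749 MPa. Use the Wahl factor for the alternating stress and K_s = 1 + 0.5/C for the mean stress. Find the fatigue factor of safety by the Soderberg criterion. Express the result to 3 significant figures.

1.65

C = D/d = 78.0/9.6 = 8.1250; K_W = (4C−1)/(4C−4)+0.615/C = 1.1810; K_s = 1+0.5/C = 1.0615
F_a = (F_max−F_min)/2 = 369 N; F_m = (F_max+F_min)/2 = 851 N
τ_a = K_W·8F_aD/(πd³) = 1.1810 × 82.841 = 97.832 MPa
τ_m = K_s·8F_mD/(πd³) = 1.0615 × 191.05 = 202.81 MPa
Soderberg: 1/n_f = τ_a/S_se + τ_m/S_sy = 97.832/291 + 202.81/749 = 0.33619 + 0.27077 = 0.60696
n_f = 1/0.60696 = 1.648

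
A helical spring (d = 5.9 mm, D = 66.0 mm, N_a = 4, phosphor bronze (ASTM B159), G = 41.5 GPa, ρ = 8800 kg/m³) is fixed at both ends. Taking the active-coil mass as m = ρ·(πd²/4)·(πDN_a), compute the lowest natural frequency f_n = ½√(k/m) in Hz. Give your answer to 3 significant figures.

k = Gd⁴/(8D³N_a) = (41.5×10³)(5.9⁴)/(8·66.0³·4) = 5.4661 N/mm = 5466.1 N/m
Wire length L = πDN_a = π·66.0·4 = 829.38 mm
m = ρ·(πd²/4)·L = 8800 × 27.34×10⁻⁶ m² × 0.82938 m = 0.19954 kg
f_n = ½√(k/m) = 0.5·√(5466.1/0.19954) = 0.5·√(27393) = 82.755 Hz

82.8 Hz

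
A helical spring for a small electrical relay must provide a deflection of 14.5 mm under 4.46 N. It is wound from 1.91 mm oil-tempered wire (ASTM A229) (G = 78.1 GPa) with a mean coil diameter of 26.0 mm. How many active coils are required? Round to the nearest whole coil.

Required rate k = F/δ = 4.46/14.5 = 0.30759 N/mm
N_a = Gd⁴/(8D³k) = (78.1×10³ × 1.91⁴)/(8 × 26.0³ × 0.30759)
    = 1.0394e+06 / 43249.1 = 24.03 → 24 coils

24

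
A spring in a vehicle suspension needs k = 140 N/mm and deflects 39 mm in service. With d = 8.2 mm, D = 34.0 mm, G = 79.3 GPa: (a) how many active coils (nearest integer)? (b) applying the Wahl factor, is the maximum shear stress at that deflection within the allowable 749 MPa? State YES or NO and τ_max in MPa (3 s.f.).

N_a = Gd⁴/(8D³k) = (79.3×10³)(8.2⁴)/(8·34.0³·140) = 8.145 → N_a = 8
Actual rate k = Gd⁴/(8D³·8) = 142.53 N/mm
Working load F = kδ = 142.53·39 = 5558.7 N
C = 34.0/8.2 = 4.1463; K_W = (4C−1)/(4C−4)+0.615/C = 1.3867
τ_max = K_W·8FD/(πd³) = 1.3867·872.88 = 1210.4 MPa
τ_max > 749 MPa → exceeds allowable

(a) 8 coils; (b) NO, τ_max = 1210 MPa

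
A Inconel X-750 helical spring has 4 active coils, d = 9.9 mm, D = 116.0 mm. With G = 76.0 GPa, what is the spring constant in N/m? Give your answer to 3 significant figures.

k = Gd⁴/(8D³N_a) = (76.0×10³ × 9.9⁴) / (8 × 116.0³ × 4)
  = 7.30053e+08 / 4.99487e+07 = 14.616 N/mm = 14616 N/m

14600 N/m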